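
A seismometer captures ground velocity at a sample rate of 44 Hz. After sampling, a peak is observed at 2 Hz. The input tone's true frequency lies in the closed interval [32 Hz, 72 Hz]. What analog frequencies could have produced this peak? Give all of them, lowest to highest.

42 Hz, 46 Hz

Frequencies that alias to 2 Hz are k·fs ± 2 Hz for integer k ≥ 0.
k=0: 2 Hz.
k=1: 42 Hz, 46 Hz.
k=2: 86 Hz, 90 Hz.
Within [32 Hz, 72 Hz]: 42 Hz, 46 Hz.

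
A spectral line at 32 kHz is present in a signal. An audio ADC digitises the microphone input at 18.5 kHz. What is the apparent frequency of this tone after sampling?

5 kHz

32 kHz mod fs = 13.5 kHz.
13.5 kHz > fs/2 = 9.25 kHz, folds to fs − 13.5 kHz = 5 kHz.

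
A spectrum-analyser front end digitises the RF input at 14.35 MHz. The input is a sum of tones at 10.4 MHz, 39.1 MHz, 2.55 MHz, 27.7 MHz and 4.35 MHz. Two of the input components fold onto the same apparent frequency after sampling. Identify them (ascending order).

10.4 MHz, 39.1 MHz

fs/2 = 7.175 MHz.
10.4 MHz > fs/2 = 7.175 MHz, folds to fs − 10.4 MHz = 3.95 MHz.
39.1 MHz mod fs = 10.4 MHz.
10.4 MHz > fs/2 = 7.175 MHz, folds to fs − 10.4 MHz = 3.95 MHz.
2.55 MHz ≤ fs/2 = 7.175 MHz, passes unchanged.
27.7 MHz mod fs = 13.35 MHz.
13.35 MHz > fs/2 = 7.175 MHz, folds to fs − 13.35 MHz = 1 MHz.
4.35 MHz ≤ fs/2 = 7.175 MHz, passes unchanged.
10.4 MHz and 39.1 MHz both map to 3.95 MHz.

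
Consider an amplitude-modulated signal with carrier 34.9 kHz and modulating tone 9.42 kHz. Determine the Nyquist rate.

88.64 kHz

AM sidebands sit at fc ± fm = 25.48 kHz and 44.32 kHz.
Highest-frequency component: 44.32 kHz.
Nyquist rate = 2 × 44.32 kHz = 88.64 kHz.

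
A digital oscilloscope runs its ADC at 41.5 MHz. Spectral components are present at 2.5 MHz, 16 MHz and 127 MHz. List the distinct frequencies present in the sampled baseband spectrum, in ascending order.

fs/2 = 20.75 MHz.
2.5 MHz ≤ fs/2 = 20.75 MHz, passes unchanged.
16 MHz ≤ fs/2 = 20.75 MHz, passes unchanged.
127 MHz mod fs = 2.5 MHz.
2.5 MHz ≤ fs/2 = 20.75 MHz, appears at 2.5 MHz.
Distinct values: {2.5 MHz, 16 MHz}.

2.5 MHz, 16 MHz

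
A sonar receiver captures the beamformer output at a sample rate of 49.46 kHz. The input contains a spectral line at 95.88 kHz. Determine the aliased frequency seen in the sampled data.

95.88 kHz mod fs = 46.42 kHz.
46.42 kHz > fs/2 = 24.73 kHz, folds to fs − 46.42 kHz = 3.04 kHz.

3.04 kHz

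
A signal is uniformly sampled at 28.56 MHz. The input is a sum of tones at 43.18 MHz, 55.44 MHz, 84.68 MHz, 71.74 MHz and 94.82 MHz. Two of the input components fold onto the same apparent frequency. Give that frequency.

13.94 MHz

fs/2 = 14.28 MHz.
43.18 MHz mod fs = 14.62 MHz.
14.62 MHz > fs/2 = 14.28 MHz, folds to fs − 14.62 MHz = 13.94 MHz.
55.44 MHz mod fs = 26.88 MHz.
26.88 MHz > fs/2 = 14.28 MHz, folds to fs − 26.88 MHz = 1.68 MHz.
84.68 MHz mod fs = 27.56 MHz.
27.56 MHz > fs/2 = 14.28 MHz, folds to fs − 27.56 MHz = 1 MHz.
71.74 MHz mod fs = 14.62 MHz.
14.62 MHz > fs/2 = 14.28 MHz, folds to fs − 14.62 MHz = 13.94 MHz.
94.82 MHz mod fs = 9.14 MHz.
9.14 MHz ≤ fs/2 = 14.28 MHz, appears at 9.14 MHz.
43.18 MHz and 71.74 MHz both map to 13.94 MHz.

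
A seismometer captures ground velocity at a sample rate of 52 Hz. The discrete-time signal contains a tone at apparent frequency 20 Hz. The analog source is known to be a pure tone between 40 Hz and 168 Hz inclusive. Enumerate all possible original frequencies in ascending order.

Frequencies that alias to 20 Hz are k·fs ± 20 Hz for integer k ≥ 0.
k=0: 20 Hz.
k=1: 32 Hz, 72 Hz.
k=2: 84 Hz, 124 Hz.
k=3: 136 Hz, 176 Hz.
k=4: 188 Hz, 228 Hz.
Within [40 Hz, 168 Hz]: 72 Hz, 84 Hz, 124 Hz, 136 Hz.

72 Hz, 84 Hz, 124 Hz, 136 Hz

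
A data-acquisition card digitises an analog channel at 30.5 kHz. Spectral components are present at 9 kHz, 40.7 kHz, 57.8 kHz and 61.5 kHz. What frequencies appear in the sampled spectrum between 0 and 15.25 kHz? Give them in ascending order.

0.5 kHz, 3.2 kHz, 9 kHz, 10.2 kHz

fs/2 = 15.25 kHz.
9 kHz ≤ fs/2 = 15.25 kHz, passes unchanged.
40.7 kHz mod fs = 10.2 kHz.
10.2 kHz ≤ fs/2 = 15.25 kHz, appears at 10.2 kHz.
57.8 kHz mod fs = 27.3 kHz.
27.3 kHz > fs/2 = 15.25 kHz, folds to fs − 27.3 kHz = 3.2 kHz.
61.5 kHz mod fs = 0.5 kHz.
0.5 kHz ≤ fs/2 = 15.25 kHz, appears at 0.5 kHz.
Distinct values: {0.5 kHz, 3.2 kHz, 9 kHz, 10.2 kHz}.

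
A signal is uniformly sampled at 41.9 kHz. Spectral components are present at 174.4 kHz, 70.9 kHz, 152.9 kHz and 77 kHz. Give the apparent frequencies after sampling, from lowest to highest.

fs/2 = 20.95 kHz.
174.4 kHz mod fs = 6.8 kHz.
6.8 kHz ≤ fs/2 = 20.95 kHz, appears at 6.8 kHz.
70.9 kHz mod fs = 29 kHz.
29 kHz > fs/2 = 20.95 kHz, folds to fs − 29 kHz = 12.9 kHz.
152.9 kHz mod fs = 27.2 kHz.
27.2 kHz > fs/2 = 20.95 kHz, folds to fs − 27.2 kHz = 14.7 kHz.
77 kHz mod fs = 35.1 kHz.
35.1 kHz > fs/2 = 20.95 kHz, folds to fs − 35.1 kHz = 6.8 kHz.
Distinct values: {6.8 kHz, 12.9 kHz, 14.7 kHz}.

6.8 kHz, 12.9 kHz, 14.7 kHz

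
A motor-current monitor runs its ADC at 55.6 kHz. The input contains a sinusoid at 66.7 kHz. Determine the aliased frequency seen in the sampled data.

66.7 kHz mod fs = 11.1 kHz.
11.1 kHz ≤ fs/2 = 27.8 kHz, appears at 11.1 kHz.

11.1 kHz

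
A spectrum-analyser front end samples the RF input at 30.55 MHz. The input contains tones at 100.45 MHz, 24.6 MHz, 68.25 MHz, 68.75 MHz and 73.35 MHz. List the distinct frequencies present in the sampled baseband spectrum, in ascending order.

5.95 MHz, 7.15 MHz, 7.65 MHz, 8.8 MHz, 12.25 MHz

fs/2 = 15.275 MHz.
100.45 MHz mod fs = 8.8 MHz.
8.8 MHz ≤ fs/2 = 15.275 MHz, appears at 8.8 MHz.
24.6 MHz > fs/2 = 15.275 MHz, folds to fs − 24.6 MHz = 5.95 MHz.
68.25 MHz mod fs = 7.15 MHz.
7.15 MHz ≤ fs/2 = 15.275 MHz, appears at 7.15 MHz.
68.75 MHz mod fs = 7.65 MHz.
7.65 MHz ≤ fs/2 = 15.275 MHz, appears at 7.65 MHz.
73.35 MHz mod fs = 12.25 MHz.
12.25 MHz ≤ fs/2 = 15.275 MHz, appears at 12.25 MHz.
Distinct values: {5.95 MHz, 7.15 MHz, 7.65 MHz, 8.8 MHz, 12.25 MHz}.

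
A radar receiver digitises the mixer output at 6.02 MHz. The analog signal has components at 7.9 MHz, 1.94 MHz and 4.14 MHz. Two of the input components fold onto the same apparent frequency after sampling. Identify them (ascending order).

fs/2 = 3.01 MHz.
7.9 MHz mod fs = 1.88 MHz.
1.88 MHz ≤ fs/2 = 3.01 MHz, appears at 1.88 MHz.
1.94 MHz ≤ fs/2 = 3.01 MHz, passes unchanged.
4.14 MHz > fs/2 = 3.01 MHz, folds to fs − 4.14 MHz = 1.88 MHz.
4.14 MHz and 7.9 MHz both map to 1.88 MHz.

4.14 MHz, 7.9 MHz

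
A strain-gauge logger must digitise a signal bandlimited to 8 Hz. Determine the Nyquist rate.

Nyquist rate = 2 × 8 Hz = 16 Hz.

16 Hz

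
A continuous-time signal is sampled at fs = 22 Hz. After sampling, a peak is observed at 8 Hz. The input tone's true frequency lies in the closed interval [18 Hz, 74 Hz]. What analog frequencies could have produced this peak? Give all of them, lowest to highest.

30 Hz, 36 Hz, 52 Hz, 58 Hz, 74 Hz

Frequencies that alias to 8 Hz are k·fs ± 8 Hz for integer k ≥ 0.
k=0: 8 Hz.
k=1: 14 Hz, 30 Hz.
k=2: 36 Hz, 52 Hz.
k=3: 58 Hz, 74 Hz.
k=4: 80 Hz, 96 Hz.
Within [18 Hz, 74 Hz]: 30 Hz, 36 Hz, 52 Hz, 58 Hz, 74 Hz.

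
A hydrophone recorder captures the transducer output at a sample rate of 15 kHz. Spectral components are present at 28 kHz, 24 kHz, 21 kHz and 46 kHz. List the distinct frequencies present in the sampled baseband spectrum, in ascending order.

fs/2 = 7.5 kHz.
28 kHz mod fs = 13 kHz.
13 kHz > fs/2 = 7.5 kHz, folds to fs − 13 kHz = 2 kHz.
24 kHz mod fs = 9 kHz.
9 kHz > fs/2 = 7.5 kHz, folds to fs − 9 kHz = 6 kHz.
21 kHz mod fs = 6 kHz.
6 kHz ≤ fs/2 = 7.5 kHz, appears at 6 kHz.
46 kHz mod fs = 1 kHz.
1 kHz ≤ fs/2 = 7.5 kHz, appears at 1 kHz.
Distinct values: {1 kHz, 2 kHz, 6 kHz}.

1 kHz, 2 kHz, 6 kHz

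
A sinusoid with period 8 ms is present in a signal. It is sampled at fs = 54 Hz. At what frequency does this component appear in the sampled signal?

17 Hz

T = 8 ms → f = 1/T = 125 Hz.
125 Hz mod fs = 17 Hz.
17 Hz ≤ fs/2 = 27 Hz, appears at 17 Hz.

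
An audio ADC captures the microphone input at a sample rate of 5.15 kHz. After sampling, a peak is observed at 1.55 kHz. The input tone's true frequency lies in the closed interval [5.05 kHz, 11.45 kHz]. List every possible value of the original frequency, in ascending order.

Frequencies that alias to 1.55 kHz are k·fs ± 1.55 kHz for integer k ≥ 0.
k=0: 1.55 kHz.
k=1: 3.6 kHz, 6.7 kHz.
k=2: 8.75 kHz, 11.85 kHz.
k=3: 13.9 kHz, 17 kHz.
Within [5.05 kHz, 11.45 kHz]: 6.7 kHz, 8.75 kHz.

6.7 kHz, 8.75 kHz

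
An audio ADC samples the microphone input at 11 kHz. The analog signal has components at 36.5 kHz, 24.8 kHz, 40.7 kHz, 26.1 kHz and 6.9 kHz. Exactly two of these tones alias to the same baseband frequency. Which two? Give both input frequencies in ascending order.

fs/2 = 5.5 kHz.
36.5 kHz mod fs = 3.5 kHz.
3.5 kHz ≤ fs/2 = 5.5 kHz, appears at 3.5 kHz.
24.8 kHz mod fs = 2.8 kHz.
2.8 kHz ≤ fs/2 = 5.5 kHz, appears at 2.8 kHz.
40.7 kHz mod fs = 7.7 kHz.
7.7 kHz > fs/2 = 5.5 kHz, folds to fs − 7.7 kHz = 3.3 kHz.
26.1 kHz mod fs = 4.1 kHz.
4.1 kHz ≤ fs/2 = 5.5 kHz, appears at 4.1 kHz.
6.9 kHz > fs/2 = 5.5 kHz, folds to fs − 6.9 kHz = 4.1 kHz.
6.9 kHz and 26.1 kHz both map to 4.1 kHz.

6.9 kHz, 26.1 kHz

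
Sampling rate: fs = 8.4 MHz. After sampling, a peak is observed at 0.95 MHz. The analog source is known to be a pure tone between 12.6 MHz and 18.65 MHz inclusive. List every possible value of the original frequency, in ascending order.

Frequencies that alias to 0.95 MHz are k·fs ± 0.95 MHz for integer k ≥ 0.
k=0: 0.95 MHz.
k=1: 7.45 MHz, 9.35 MHz.
k=2: 15.85 MHz, 17.75 MHz.
k=3: 24.25 MHz, 26.15 MHz.
Within [12.6 MHz, 18.65 MHz]: 15.85 MHz, 17.75 MHz.

15.85 MHz, 17.75 MHz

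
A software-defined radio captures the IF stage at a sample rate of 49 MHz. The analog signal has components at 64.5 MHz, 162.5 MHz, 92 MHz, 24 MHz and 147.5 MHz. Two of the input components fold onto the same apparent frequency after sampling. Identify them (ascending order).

64.5 MHz, 162.5 MHz

fs/2 = 24.5 MHz.
64.5 MHz mod fs = 15.5 MHz.
15.5 MHz ≤ fs/2 = 24.5 MHz, appears at 15.5 MHz.
162.5 MHz mod fs = 15.5 MHz.
15.5 MHz ≤ fs/2 = 24.5 MHz, appears at 15.5 MHz.
92 MHz mod fs = 43 MHz.
43 MHz > fs/2 = 24.5 MHz, folds to fs − 43 MHz = 6 MHz.
24 MHz ≤ fs/2 = 24.5 MHz, passes unchanged.
147.5 MHz mod fs = 0.5 MHz.
0.5 MHz ≤ fs/2 = 24.5 MHz, appears at 0.5 MHz.
64.5 MHz and 162.5 MHz both map to 15.5 MHz.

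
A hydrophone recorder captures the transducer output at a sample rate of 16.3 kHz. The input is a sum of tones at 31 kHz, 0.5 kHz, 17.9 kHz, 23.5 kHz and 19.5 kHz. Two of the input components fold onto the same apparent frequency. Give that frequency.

1.6 kHz

fs/2 = 8.15 kHz.
31 kHz mod fs = 14.7 kHz.
14.7 kHz > fs/2 = 8.15 kHz, folds to fs − 14.7 kHz = 1.6 kHz.
0.5 kHz ≤ fs/2 = 8.15 kHz, passes unchanged.
17.9 kHz mod fs = 1.6 kHz.
1.6 kHz ≤ fs/2 = 8.15 kHz, appears at 1.6 kHz.
23.5 kHz mod fs = 7.2 kHz.
7.2 kHz ≤ fs/2 = 8.15 kHz, appears at 7.2 kHz.
19.5 kHz mod fs = 3.2 kHz.
3.2 kHz ≤ fs/2 = 8.15 kHz, appears at 3.2 kHz.
17.9 kHz and 31 kHz both map to 1.6 kHz.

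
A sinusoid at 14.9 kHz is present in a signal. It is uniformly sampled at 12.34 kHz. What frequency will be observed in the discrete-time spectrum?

14.9 kHz mod fs = 2.56 kHz.
2.56 kHz ≤ fs/2 = 6.17 kHz, appears at 2.56 kHz.

2.56 kHz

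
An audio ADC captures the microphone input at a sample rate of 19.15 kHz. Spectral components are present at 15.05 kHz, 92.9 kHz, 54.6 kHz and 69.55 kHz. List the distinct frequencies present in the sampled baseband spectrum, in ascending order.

2.85 kHz, 4.1 kHz, 7.05 kHz

fs/2 = 9.575 kHz.
15.05 kHz > fs/2 = 9.575 kHz, folds to fs − 15.05 kHz = 4.1 kHz.
92.9 kHz mod fs = 16.3 kHz.
16.3 kHz > fs/2 = 9.575 kHz, folds to fs − 16.3 kHz = 2.85 kHz.
54.6 kHz mod fs = 16.3 kHz.
16.3 kHz > fs/2 = 9.575 kHz, folds to fs − 16.3 kHz = 2.85 kHz.
69.55 kHz mod fs = 12.1 kHz.
12.1 kHz > fs/2 = 9.575 kHz, folds to fs − 12.1 kHz = 7.05 kHz.
Distinct values: {2.85 kHz, 4.1 kHz, 7.05 kHz}.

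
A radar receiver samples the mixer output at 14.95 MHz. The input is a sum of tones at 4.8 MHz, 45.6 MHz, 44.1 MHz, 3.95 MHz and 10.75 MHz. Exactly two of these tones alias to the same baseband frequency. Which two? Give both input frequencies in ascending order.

44.1 MHz, 45.6 MHz

fs/2 = 7.475 MHz.
4.8 MHz ≤ fs/2 = 7.475 MHz, passes unchanged.
45.6 MHz mod fs = 0.75 MHz.
0.75 MHz ≤ fs/2 = 7.475 MHz, appears at 0.75 MHz.
44.1 MHz mod fs = 14.2 MHz.
14.2 MHz > fs/2 = 7.475 MHz, folds to fs − 14.2 MHz = 0.75 MHz.
3.95 MHz ≤ fs/2 = 7.475 MHz, passes unchanged.
10.75 MHz > fs/2 = 7.475 MHz, folds to fs − 10.75 MHz = 4.2 MHz.
44.1 MHz and 45.6 MHz both map to 0.75 MHz.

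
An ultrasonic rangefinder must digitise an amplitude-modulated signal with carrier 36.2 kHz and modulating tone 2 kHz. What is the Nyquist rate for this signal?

76.4 kHz

AM sidebands sit at fc ± fm = 34.2 kHz and 38.2 kHz.
Highest-frequency component: 38.2 kHz.
Nyquist rate = 2 × 38.2 kHz = 76.4 kHz.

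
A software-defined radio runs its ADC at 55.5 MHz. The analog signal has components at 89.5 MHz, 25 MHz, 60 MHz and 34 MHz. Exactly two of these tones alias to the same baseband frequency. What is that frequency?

21.5 MHz

fs/2 = 27.75 MHz.
89.5 MHz mod fs = 34 MHz.
34 MHz > fs/2 = 27.75 MHz, folds to fs − 34 MHz = 21.5 MHz.
25 MHz ≤ fs/2 = 27.75 MHz, passes unchanged.
60 MHz mod fs = 4.5 MHz.
4.5 MHz ≤ fs/2 = 27.75 MHz, appears at 4.5 MHz.
34 MHz > fs/2 = 27.75 MHz, folds to fs − 34 MHz = 21.5 MHz.
34 MHz and 89.5 MHz both map to 21.5 MHz.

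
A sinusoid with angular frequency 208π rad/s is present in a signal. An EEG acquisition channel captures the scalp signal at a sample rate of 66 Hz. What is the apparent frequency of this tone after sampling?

ω = 208π rad/s → f = ω/(2π) = 104 Hz.
104 Hz mod fs = 38 Hz.
38 Hz > fs/2 = 33 Hz, folds to fs − 38 Hz = 28 Hz.

28 Hz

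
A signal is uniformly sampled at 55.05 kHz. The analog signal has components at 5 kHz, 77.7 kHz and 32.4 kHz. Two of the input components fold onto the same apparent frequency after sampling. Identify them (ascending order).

32.4 kHz, 77.7 kHz

fs/2 = 27.525 kHz.
5 kHz ≤ fs/2 = 27.525 kHz, passes unchanged.
77.7 kHz mod fs = 22.65 kHz.
22.65 kHz ≤ fs/2 = 27.525 kHz, appears at 22.65 kHz.
32.4 kHz > fs/2 = 27.525 kHz, folds to fs − 32.4 kHz = 22.65 kHz.
32.4 kHz and 77.7 kHz both map to 22.65 kHz.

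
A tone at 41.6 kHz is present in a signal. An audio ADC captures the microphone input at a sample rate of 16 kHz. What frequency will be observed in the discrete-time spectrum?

41.6 kHz mod fs = 9.6 kHz.
9.6 kHz > fs/2 = 8 kHz, folds to fs − 9.6 kHz = 6.4 kHz.

6.4 kHz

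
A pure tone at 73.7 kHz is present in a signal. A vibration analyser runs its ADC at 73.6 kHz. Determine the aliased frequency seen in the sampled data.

73.7 kHz mod fs = 0.1 kHz.
0.1 kHz ≤ fs/2 = 36.8 kHz, appears at 0.1 kHz.

0.1 kHz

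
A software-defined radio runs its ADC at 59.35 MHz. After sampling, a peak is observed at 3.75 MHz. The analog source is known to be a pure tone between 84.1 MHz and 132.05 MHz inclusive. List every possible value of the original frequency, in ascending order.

Frequencies that alias to 3.75 MHz are k·fs ± 3.75 MHz for integer k ≥ 0.
k=0: 3.75 MHz.
k=1: 55.6 MHz, 63.1 MHz.
k=2: 114.95 MHz, 122.45 MHz.
k=3: 174.3 MHz, 181.8 MHz.
Within [84.1 MHz, 132.05 MHz]: 114.95 MHz, 122.45 MHz.

114.95 MHz, 122.45 MHz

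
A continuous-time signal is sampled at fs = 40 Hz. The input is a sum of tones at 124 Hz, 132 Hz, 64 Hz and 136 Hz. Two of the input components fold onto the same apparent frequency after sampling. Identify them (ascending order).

fs/2 = 20 Hz.
124 Hz mod fs = 4 Hz.
4 Hz ≤ fs/2 = 20 Hz, appears at 4 Hz.
132 Hz mod fs = 12 Hz.
12 Hz ≤ fs/2 = 20 Hz, appears at 12 Hz.
64 Hz mod fs = 24 Hz.
24 Hz > fs/2 = 20 Hz, folds to fs − 24 Hz = 16 Hz.
136 Hz mod fs = 16 Hz.
16 Hz ≤ fs/2 = 20 Hz, appears at 16 Hz.
64 Hz and 136 Hz both map to 16 Hz.

64 Hz, 136 Hz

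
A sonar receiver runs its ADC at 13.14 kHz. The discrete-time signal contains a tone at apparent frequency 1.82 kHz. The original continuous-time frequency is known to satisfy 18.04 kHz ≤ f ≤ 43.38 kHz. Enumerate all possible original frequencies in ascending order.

24.46 kHz, 28.1 kHz, 37.6 kHz, 41.24 kHz

Frequencies that alias to 1.82 kHz are k·fs ± 1.82 kHz for integer k ≥ 0.
k=0: 1.82 kHz.
k=1: 11.32 kHz, 14.96 kHz.
k=2: 24.46 kHz, 28.1 kHz.
k=3: 37.6 kHz, 41.24 kHz.
k=4: 50.74 kHz, 54.38 kHz.
Within [18.04 kHz, 43.38 kHz]: 24.46 kHz, 28.1 kHz, 37.6 kHz, 41.24 kHz.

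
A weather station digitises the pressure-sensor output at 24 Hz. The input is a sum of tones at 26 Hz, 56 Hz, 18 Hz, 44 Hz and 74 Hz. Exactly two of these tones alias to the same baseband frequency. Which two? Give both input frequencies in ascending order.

fs/2 = 12 Hz.
26 Hz mod fs = 2 Hz.
2 Hz ≤ fs/2 = 12 Hz, appears at 2 Hz.
56 Hz mod fs = 8 Hz.
8 Hz ≤ fs/2 = 12 Hz, appears at 8 Hz.
18 Hz > fs/2 = 12 Hz, folds to fs − 18 Hz = 6 Hz.
44 Hz mod fs = 20 Hz.
20 Hz > fs/2 = 12 Hz, folds to fs − 20 Hz = 4 Hz.
74 Hz mod fs = 2 Hz.
2 Hz ≤ fs/2 = 12 Hz, appears at 2 Hz.
26 Hz and 74 Hz both map to 2 Hz.

26 Hz, 74 Hz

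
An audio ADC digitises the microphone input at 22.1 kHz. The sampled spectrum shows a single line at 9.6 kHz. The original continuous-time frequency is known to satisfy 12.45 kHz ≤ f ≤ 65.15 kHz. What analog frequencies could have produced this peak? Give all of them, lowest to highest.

Frequencies that alias to 9.6 kHz are k·fs ± 9.6 kHz for integer k ≥ 0.
k=0: 9.6 kHz.
k=1: 12.5 kHz, 31.7 kHz.
k=2: 34.6 kHz, 53.8 kHz.
k=3: 56.7 kHz, 75.9 kHz.
k=4: 78.8 kHz, 98 kHz.
Within [12.45 kHz, 65.15 kHz]: 12.5 kHz, 31.7 kHz, 34.6 kHz, 53.8 kHz, 56.7 kHz.

12.5 kHz, 31.7 kHz, 34.6 kHz, 53.8 kHz, 56.7 kHz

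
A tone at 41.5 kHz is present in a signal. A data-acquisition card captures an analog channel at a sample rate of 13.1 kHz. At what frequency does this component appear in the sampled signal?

41.5 kHz mod fs = 2.2 kHz.
2.2 kHz ≤ fs/2 = 6.55 kHz, appears at 2.2 kHz.

2.2 kHz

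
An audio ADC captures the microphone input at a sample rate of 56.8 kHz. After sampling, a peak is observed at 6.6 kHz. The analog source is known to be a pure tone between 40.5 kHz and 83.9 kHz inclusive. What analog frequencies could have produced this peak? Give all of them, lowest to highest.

50.2 kHz, 63.4 kHz

Frequencies that alias to 6.6 kHz are k·fs ± 6.6 kHz for integer k ≥ 0.
k=0: 6.6 kHz.
k=1: 50.2 kHz, 63.4 kHz.
k=2: 107 kHz, 120.2 kHz.
Within [40.5 kHz, 83.9 kHz]: 50.2 kHz, 63.4 kHz.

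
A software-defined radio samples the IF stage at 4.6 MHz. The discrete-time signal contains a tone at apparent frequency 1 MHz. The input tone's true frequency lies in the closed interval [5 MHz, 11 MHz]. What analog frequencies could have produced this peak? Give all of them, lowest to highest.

Frequencies that alias to 1 MHz are k·fs ± 1 MHz for integer k ≥ 0.
k=0: 1 MHz.
k=1: 3.6 MHz, 5.6 MHz.
k=2: 8.2 MHz, 10.2 MHz.
k=3: 12.8 MHz, 14.8 MHz.
Within [5 MHz, 11 MHz]: 5.6 MHz, 8.2 MHz, 10.2 MHz.

5.6 MHz, 8.2 MHz, 10.2 MHz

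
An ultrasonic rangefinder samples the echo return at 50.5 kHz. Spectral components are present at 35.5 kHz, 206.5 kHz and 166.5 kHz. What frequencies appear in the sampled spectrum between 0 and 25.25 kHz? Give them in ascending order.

fs/2 = 25.25 kHz.
35.5 kHz > fs/2 = 25.25 kHz, folds to fs − 35.5 kHz = 15 kHz.
206.5 kHz mod fs = 4.5 kHz.
4.5 kHz ≤ fs/2 = 25.25 kHz, appears at 4.5 kHz.
166.5 kHz mod fs = 15 kHz.
15 kHz ≤ fs/2 = 25.25 kHz, appears at 15 kHz.
Distinct values: {4.5 kHz, 15 kHz}.

4.5 kHz, 15 kHz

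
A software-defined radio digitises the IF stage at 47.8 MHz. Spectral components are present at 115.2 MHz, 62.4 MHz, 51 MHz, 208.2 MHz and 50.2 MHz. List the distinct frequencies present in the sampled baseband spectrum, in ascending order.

fs/2 = 23.9 MHz.
115.2 MHz mod fs = 19.6 MHz.
19.6 MHz ≤ fs/2 = 23.9 MHz, appears at 19.6 MHz.
62.4 MHz mod fs = 14.6 MHz.
14.6 MHz ≤ fs/2 = 23.9 MHz, appears at 14.6 MHz.
51 MHz mod fs = 3.2 MHz.
3.2 MHz ≤ fs/2 = 23.9 MHz, appears at 3.2 MHz.
208.2 MHz mod fs = 17 MHz.
17 MHz ≤ fs/2 = 23.9 MHz, appears at 17 MHz.
50.2 MHz mod fs = 2.4 MHz.
2.4 MHz ≤ fs/2 = 23.9 MHz, appears at 2.4 MHz.
Distinct values: {2.4 MHz, 3.2 MHz, 14.6 MHz, 17 MHz, 19.6 MHz}.

2.4 MHz, 3.2 MHz, 14.6 MHz, 17 MHz, 19.6 MHz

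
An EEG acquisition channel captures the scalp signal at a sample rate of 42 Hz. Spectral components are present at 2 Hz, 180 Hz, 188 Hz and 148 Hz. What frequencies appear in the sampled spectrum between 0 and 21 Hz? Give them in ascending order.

2 Hz, 12 Hz, 20 Hz

fs/2 = 21 Hz.
2 Hz ≤ fs/2 = 21 Hz, passes unchanged.
180 Hz mod fs = 12 Hz.
12 Hz ≤ fs/2 = 21 Hz, appears at 12 Hz.
188 Hz mod fs = 20 Hz.
20 Hz ≤ fs/2 = 21 Hz, appears at 20 Hz.
148 Hz mod fs = 22 Hz.
22 Hz > fs/2 = 21 Hz, folds to fs − 22 Hz = 20 Hz.
Distinct values: {2 Hz, 12 Hz, 20 Hz}.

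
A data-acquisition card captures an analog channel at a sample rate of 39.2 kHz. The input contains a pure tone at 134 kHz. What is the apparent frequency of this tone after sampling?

134 kHz mod fs = 16.4 kHz.
16.4 kHz ≤ fs/2 = 19.6 kHz, appears at 16.4 kHz.

16.4 kHz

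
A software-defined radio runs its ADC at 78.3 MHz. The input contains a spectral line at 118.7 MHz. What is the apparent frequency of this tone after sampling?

37.9 MHz

118.7 MHz mod fs = 40.4 MHz.
40.4 MHz > fs/2 = 39.15 MHz, folds to fs − 40.4 MHz = 37.9 MHz.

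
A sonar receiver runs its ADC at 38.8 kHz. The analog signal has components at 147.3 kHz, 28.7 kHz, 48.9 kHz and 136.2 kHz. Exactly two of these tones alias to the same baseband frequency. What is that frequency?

fs/2 = 19.4 kHz.
147.3 kHz mod fs = 30.9 kHz.
30.9 kHz > fs/2 = 19.4 kHz, folds to fs − 30.9 kHz = 7.9 kHz.
28.7 kHz > fs/2 = 19.4 kHz, folds to fs − 28.7 kHz = 10.1 kHz.
48.9 kHz mod fs = 10.1 kHz.
10.1 kHz ≤ fs/2 = 19.4 kHz, appears at 10.1 kHz.
136.2 kHz mod fs = 19.8 kHz.
19.8 kHz > fs/2 = 19.4 kHz, folds to fs − 19.8 kHz = 19 kHz.
28.7 kHz and 48.9 kHz both map to 10.1 kHz.

10.1 kHz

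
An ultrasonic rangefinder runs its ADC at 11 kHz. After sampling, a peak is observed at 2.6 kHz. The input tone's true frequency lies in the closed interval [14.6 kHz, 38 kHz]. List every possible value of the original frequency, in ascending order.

Frequencies that alias to 2.6 kHz are k·fs ± 2.6 kHz for integer k ≥ 0.
k=0: 2.6 kHz.
k=1: 8.4 kHz, 13.6 kHz.
k=2: 19.4 kHz, 24.6 kHz.
k=3: 30.4 kHz, 35.6 kHz.
k=4: 41.4 kHz, 46.6 kHz.
Within [14.6 kHz, 38 kHz]: 19.4 kHz, 24.6 kHz, 30.4 kHz, 35.6 kHz.

19.4 kHz, 24.6 kHz, 30.4 kHz, 35.6 kHz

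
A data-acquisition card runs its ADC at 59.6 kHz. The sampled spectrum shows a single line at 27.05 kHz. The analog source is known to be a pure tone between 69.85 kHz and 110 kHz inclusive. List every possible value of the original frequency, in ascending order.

Frequencies that alias to 27.05 kHz are k·fs ± 27.05 kHz for integer k ≥ 0.
k=0: 27.05 kHz.
k=1: 32.55 kHz, 86.65 kHz.
k=2: 92.15 kHz, 146.25 kHz.
k=3: 151.75 kHz, 205.85 kHz.
Within [69.85 kHz, 110 kHz]: 86.65 kHz, 92.15 kHz.

86.65 kHz, 92.15 kHz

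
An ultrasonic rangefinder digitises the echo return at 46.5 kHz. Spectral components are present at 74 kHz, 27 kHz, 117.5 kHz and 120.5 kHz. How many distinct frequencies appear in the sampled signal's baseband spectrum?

3

fs/2 = 23.25 kHz.
74 kHz mod fs = 27.5 kHz.
27.5 kHz > fs/2 = 23.25 kHz, folds to fs − 27.5 kHz = 19 kHz.
27 kHz > fs/2 = 23.25 kHz, folds to fs − 27 kHz = 19.5 kHz.
117.5 kHz mod fs = 24.5 kHz.
24.5 kHz > fs/2 = 23.25 kHz, folds to fs − 24.5 kHz = 22 kHz.
120.5 kHz mod fs = 27.5 kHz.
27.5 kHz > fs/2 = 23.25 kHz, folds to fs − 27.5 kHz = 19 kHz.
Distinct values: {19 kHz, 19.5 kHz, 22 kHz} → 3.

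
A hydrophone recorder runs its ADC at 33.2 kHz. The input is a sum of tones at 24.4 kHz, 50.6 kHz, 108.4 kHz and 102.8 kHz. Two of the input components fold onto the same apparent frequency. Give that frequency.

fs/2 = 16.6 kHz.
24.4 kHz > fs/2 = 16.6 kHz, folds to fs − 24.4 kHz = 8.8 kHz.
50.6 kHz mod fs = 17.4 kHz.
17.4 kHz > fs/2 = 16.6 kHz, folds to fs − 17.4 kHz = 15.8 kHz.
108.4 kHz mod fs = 8.8 kHz.
8.8 kHz ≤ fs/2 = 16.6 kHz, appears at 8.8 kHz.
102.8 kHz mod fs = 3.2 kHz.
3.2 kHz ≤ fs/2 = 16.6 kHz, appears at 3.2 kHz.
24.4 kHz and 108.4 kHz both map to 8.8 kHz.

8.8 kHz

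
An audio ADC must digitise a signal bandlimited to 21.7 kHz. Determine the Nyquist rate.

Nyquist rate = 2 × 21.7 kHz = 43.4 kHz.

43.4 kHz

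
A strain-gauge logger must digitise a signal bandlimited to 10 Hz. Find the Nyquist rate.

20 Hz

Nyquist rate = 2 × 10 Hz = 20 Hz.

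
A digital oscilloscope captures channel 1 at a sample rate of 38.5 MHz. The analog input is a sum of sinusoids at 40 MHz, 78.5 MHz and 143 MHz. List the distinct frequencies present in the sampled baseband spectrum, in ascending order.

fs/2 = 19.25 MHz.
40 MHz mod fs = 1.5 MHz.
1.5 MHz ≤ fs/2 = 19.25 MHz, appears at 1.5 MHz.
78.5 MHz mod fs = 1.5 MHz.
1.5 MHz ≤ fs/2 = 19.25 MHz, appears at 1.5 MHz.
143 MHz mod fs = 27.5 MHz.
27.5 MHz > fs/2 = 19.25 MHz, folds to fs − 27.5 MHz = 11 MHz.
Distinct values: {1.5 MHz, 11 MHz}.

1.5 MHz, 11 MHz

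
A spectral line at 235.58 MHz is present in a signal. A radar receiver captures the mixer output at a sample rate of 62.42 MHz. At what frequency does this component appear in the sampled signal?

235.58 MHz mod fs = 48.32 MHz.
48.32 MHz > fs/2 = 31.21 MHz, folds to fs − 48.32 MHz = 14.1 MHz.

14.1 MHz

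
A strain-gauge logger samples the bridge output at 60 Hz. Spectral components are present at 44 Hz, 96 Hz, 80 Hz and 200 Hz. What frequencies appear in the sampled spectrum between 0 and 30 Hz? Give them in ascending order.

16 Hz, 20 Hz, 24 Hz

fs/2 = 30 Hz.
44 Hz > fs/2 = 30 Hz, folds to fs − 44 Hz = 16 Hz.
96 Hz mod fs = 36 Hz.
36 Hz > fs/2 = 30 Hz, folds to fs − 36 Hz = 24 Hz.
80 Hz mod fs = 20 Hz.
20 Hz ≤ fs/2 = 30 Hz, appears at 20 Hz.
200 Hz mod fs = 20 Hz.
20 Hz ≤ fs/2 = 30 Hz, appears at 20 Hz.
Distinct values: {16 Hz, 20 Hz, 24 Hz}.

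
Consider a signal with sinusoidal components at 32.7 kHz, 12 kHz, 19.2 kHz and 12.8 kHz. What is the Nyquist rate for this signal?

65.4 kHz

Highest-frequency component: 32.7 kHz.
Nyquist rate = 2 × 32.7 kHz = 65.4 kHz.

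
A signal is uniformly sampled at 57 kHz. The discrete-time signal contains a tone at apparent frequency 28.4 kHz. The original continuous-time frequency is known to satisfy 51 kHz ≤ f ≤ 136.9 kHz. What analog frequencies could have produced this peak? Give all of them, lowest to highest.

Frequencies that alias to 28.4 kHz are k·fs ± 28.4 kHz for integer k ≥ 0.
k=0: 28.4 kHz.
k=1: 28.6 kHz, 85.4 kHz.
k=2: 85.6 kHz, 142.4 kHz.
k=3: 142.6 kHz, 199.4 kHz.
Within [51 kHz, 136.9 kHz]: 85.4 kHz, 85.6 kHz.

85.4 kHz, 85.6 kHz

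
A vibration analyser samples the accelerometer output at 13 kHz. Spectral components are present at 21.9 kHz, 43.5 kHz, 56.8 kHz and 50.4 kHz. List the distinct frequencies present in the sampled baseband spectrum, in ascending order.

1.6 kHz, 4.1 kHz, 4.5 kHz, 4.8 kHz

fs/2 = 6.5 kHz.
21.9 kHz mod fs = 8.9 kHz.
8.9 kHz > fs/2 = 6.5 kHz, folds to fs − 8.9 kHz = 4.1 kHz.
43.5 kHz mod fs = 4.5 kHz.
4.5 kHz ≤ fs/2 = 6.5 kHz, appears at 4.5 kHz.
56.8 kHz mod fs = 4.8 kHz.
4.8 kHz ≤ fs/2 = 6.5 kHz, appears at 4.8 kHz.
50.4 kHz mod fs = 11.4 kHz.
11.4 kHz > fs/2 = 6.5 kHz, folds to fs − 11.4 kHz = 1.6 kHz.
Distinct values: {1.6 kHz, 4.1 kHz, 4.5 kHz, 4.8 kHz}.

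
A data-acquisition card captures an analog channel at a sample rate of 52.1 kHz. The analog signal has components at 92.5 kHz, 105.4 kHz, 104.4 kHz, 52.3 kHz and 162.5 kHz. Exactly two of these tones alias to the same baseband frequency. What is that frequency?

0.2 kHz

fs/2 = 26.05 kHz.
92.5 kHz mod fs = 40.4 kHz.
40.4 kHz > fs/2 = 26.05 kHz, folds to fs − 40.4 kHz = 11.7 kHz.
105.4 kHz mod fs = 1.2 kHz.
1.2 kHz ≤ fs/2 = 26.05 kHz, appears at 1.2 kHz.
104.4 kHz mod fs = 0.2 kHz.
0.2 kHz ≤ fs/2 = 26.05 kHz, appears at 0.2 kHz.
52.3 kHz mod fs = 0.2 kHz.
0.2 kHz ≤ fs/2 = 26.05 kHz, appears at 0.2 kHz.
162.5 kHz mod fs = 6.2 kHz.
6.2 kHz ≤ fs/2 = 26.05 kHz, appears at 6.2 kHz.
52.3 kHz and 104.4 kHz both map to 0.2 kHz.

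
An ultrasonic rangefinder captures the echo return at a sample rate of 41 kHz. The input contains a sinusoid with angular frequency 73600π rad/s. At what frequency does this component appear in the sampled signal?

4.2 kHz

ω = 73600π rad/s → f = ω/(2π) = 36800 Hz = 36.8 kHz.
36.8 kHz > fs/2 = 20.5 kHz, folds to fs − 36.8 kHz = 4.2 kHz.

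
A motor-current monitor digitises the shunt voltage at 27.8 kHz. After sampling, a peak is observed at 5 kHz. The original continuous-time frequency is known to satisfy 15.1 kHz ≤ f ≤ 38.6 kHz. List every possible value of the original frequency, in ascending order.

Frequencies that alias to 5 kHz are k·fs ± 5 kHz for integer k ≥ 0.
k=0: 5 kHz.
k=1: 22.8 kHz, 32.8 kHz.
k=2: 50.6 kHz, 60.6 kHz.
Within [15.1 kHz, 38.6 kHz]: 22.8 kHz, 32.8 kHz.

22.8 kHz, 32.8 kHz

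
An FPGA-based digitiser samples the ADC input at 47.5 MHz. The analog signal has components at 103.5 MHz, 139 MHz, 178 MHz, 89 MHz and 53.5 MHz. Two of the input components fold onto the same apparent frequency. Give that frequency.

6 MHz

fs/2 = 23.75 MHz.
103.5 MHz mod fs = 8.5 MHz.
8.5 MHz ≤ fs/2 = 23.75 MHz, appears at 8.5 MHz.
139 MHz mod fs = 44 MHz.
44 MHz > fs/2 = 23.75 MHz, folds to fs − 44 MHz = 3.5 MHz.
178 MHz mod fs = 35.5 MHz.
35.5 MHz > fs/2 = 23.75 MHz, folds to fs − 35.5 MHz = 12 MHz.
89 MHz mod fs = 41.5 MHz.
41.5 MHz > fs/2 = 23.75 MHz, folds to fs − 41.5 MHz = 6 MHz.
53.5 MHz mod fs = 6 MHz.
6 MHz ≤ fs/2 = 23.75 MHz, appears at 6 MHz.
53.5 MHz and 89 MHz both map to 6 MHz.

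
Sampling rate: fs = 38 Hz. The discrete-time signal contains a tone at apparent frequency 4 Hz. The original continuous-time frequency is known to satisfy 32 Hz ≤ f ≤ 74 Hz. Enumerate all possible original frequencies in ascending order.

34 Hz, 42 Hz, 72 Hz

Frequencies that alias to 4 Hz are k·fs ± 4 Hz for integer k ≥ 0.
k=0: 4 Hz.
k=1: 34 Hz, 42 Hz.
k=2: 72 Hz, 80 Hz.
k=3: 110 Hz, 118 Hz.
Within [32 Hz, 74 Hz]: 34 Hz, 42 Hz, 72 Hz.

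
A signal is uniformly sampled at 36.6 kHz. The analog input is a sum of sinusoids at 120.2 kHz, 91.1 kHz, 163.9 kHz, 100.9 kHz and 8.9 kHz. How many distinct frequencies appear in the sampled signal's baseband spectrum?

fs/2 = 18.3 kHz.
120.2 kHz mod fs = 10.4 kHz.
10.4 kHz ≤ fs/2 = 18.3 kHz, appears at 10.4 kHz.
91.1 kHz mod fs = 17.9 kHz.
17.9 kHz ≤ fs/2 = 18.3 kHz, appears at 17.9 kHz.
163.9 kHz mod fs = 17.5 kHz.
17.5 kHz ≤ fs/2 = 18.3 kHz, appears at 17.5 kHz.
100.9 kHz mod fs = 27.7 kHz.
27.7 kHz > fs/2 = 18.3 kHz, folds to fs − 27.7 kHz = 8.9 kHz.
8.9 kHz ≤ fs/2 = 18.3 kHz, passes unchanged.
Distinct values: {8.9 kHz, 10.4 kHz, 17.5 kHz, 17.9 kHz} → 4.

4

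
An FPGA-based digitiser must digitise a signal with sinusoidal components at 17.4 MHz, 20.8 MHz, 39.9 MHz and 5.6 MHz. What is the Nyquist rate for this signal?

Highest-frequency component: 39.9 MHz.
Nyquist rate = 2 × 39.9 MHz = 79.8 MHz.

79.8 MHz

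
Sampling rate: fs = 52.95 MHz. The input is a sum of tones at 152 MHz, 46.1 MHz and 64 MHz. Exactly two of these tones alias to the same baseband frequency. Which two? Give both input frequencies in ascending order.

46.1 MHz, 152 MHz

fs/2 = 26.475 MHz.
152 MHz mod fs = 46.1 MHz.
46.1 MHz > fs/2 = 26.475 MHz, folds to fs − 46.1 MHz = 6.85 MHz.
46.1 MHz > fs/2 = 26.475 MHz, folds to fs − 46.1 MHz = 6.85 MHz.
64 MHz mod fs = 11.05 MHz.
11.05 MHz ≤ fs/2 = 26.475 MHz, appears at 11.05 MHz.
46.1 MHz and 152 MHz both map to 6.85 MHz.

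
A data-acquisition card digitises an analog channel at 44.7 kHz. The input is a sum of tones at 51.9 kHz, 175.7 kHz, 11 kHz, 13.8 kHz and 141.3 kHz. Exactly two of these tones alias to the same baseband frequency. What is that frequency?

fs/2 = 22.35 kHz.
51.9 kHz mod fs = 7.2 kHz.
7.2 kHz ≤ fs/2 = 22.35 kHz, appears at 7.2 kHz.
175.7 kHz mod fs = 41.6 kHz.
41.6 kHz > fs/2 = 22.35 kHz, folds to fs − 41.6 kHz = 3.1 kHz.
11 kHz ≤ fs/2 = 22.35 kHz, passes unchanged.
13.8 kHz ≤ fs/2 = 22.35 kHz, passes unchanged.
141.3 kHz mod fs = 7.2 kHz.
7.2 kHz ≤ fs/2 = 22.35 kHz, appears at 7.2 kHz.
51.9 kHz and 141.3 kHz both map to 7.2 kHz.

7.2 kHz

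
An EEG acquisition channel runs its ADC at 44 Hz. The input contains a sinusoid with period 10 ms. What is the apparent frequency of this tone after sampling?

12 Hz

T = 10 ms → f = 1/T = 100 Hz.
100 Hz mod fs = 12 Hz.
12 Hz ≤ fs/2 = 22 Hz, appears at 12 Hz.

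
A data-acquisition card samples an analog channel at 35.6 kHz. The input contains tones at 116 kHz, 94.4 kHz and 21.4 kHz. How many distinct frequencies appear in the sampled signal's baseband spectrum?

3

fs/2 = 17.8 kHz.
116 kHz mod fs = 9.2 kHz.
9.2 kHz ≤ fs/2 = 17.8 kHz, appears at 9.2 kHz.
94.4 kHz mod fs = 23.2 kHz.
23.2 kHz > fs/2 = 17.8 kHz, folds to fs − 23.2 kHz = 12.4 kHz.
21.4 kHz > fs/2 = 17.8 kHz, folds to fs − 21.4 kHz = 14.2 kHz.
Distinct values: {9.2 kHz, 12.4 kHz, 14.2 kHz} → 3.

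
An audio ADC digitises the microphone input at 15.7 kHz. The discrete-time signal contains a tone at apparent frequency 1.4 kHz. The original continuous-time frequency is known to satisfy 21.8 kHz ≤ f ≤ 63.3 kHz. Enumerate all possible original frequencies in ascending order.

30 kHz, 32.8 kHz, 45.7 kHz, 48.5 kHz, 61.4 kHz

Frequencies that alias to 1.4 kHz are k·fs ± 1.4 kHz for integer k ≥ 0.
k=0: 1.4 kHz.
k=1: 14.3 kHz, 17.1 kHz.
k=2: 30 kHz, 32.8 kHz.
k=3: 45.7 kHz, 48.5 kHz.
k=4: 61.4 kHz, 64.2 kHz.
k=5: 77.1 kHz, 79.9 kHz.
Within [21.8 kHz, 63.3 kHz]: 30 kHz, 32.8 kHz, 45.7 kHz, 48.5 kHz, 61.4 kHz.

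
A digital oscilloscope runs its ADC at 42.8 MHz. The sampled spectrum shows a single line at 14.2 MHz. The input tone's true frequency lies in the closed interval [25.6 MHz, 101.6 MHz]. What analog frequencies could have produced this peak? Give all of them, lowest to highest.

28.6 MHz, 57 MHz, 71.4 MHz, 99.8 MHz

Frequencies that alias to 14.2 MHz are k·fs ± 14.2 MHz for integer k ≥ 0.
k=0: 14.2 MHz.
k=1: 28.6 MHz, 57 MHz.
k=2: 71.4 MHz, 99.8 MHz.
k=3: 114.2 MHz, 142.6 MHz.
Within [25.6 MHz, 101.6 MHz]: 28.6 MHz, 57 MHz, 71.4 MHz, 99.8 MHz.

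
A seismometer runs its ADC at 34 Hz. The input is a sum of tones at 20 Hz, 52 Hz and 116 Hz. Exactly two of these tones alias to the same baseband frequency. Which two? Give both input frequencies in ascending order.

20 Hz, 116 Hz

fs/2 = 17 Hz.
20 Hz > fs/2 = 17 Hz, folds to fs − 20 Hz = 14 Hz.
52 Hz mod fs = 18 Hz.
18 Hz > fs/2 = 17 Hz, folds to fs − 18 Hz = 16 Hz.
116 Hz mod fs = 14 Hz.
14 Hz ≤ fs/2 = 17 Hz, appears at 14 Hz.
20 Hz and 116 Hz both map to 14 Hz.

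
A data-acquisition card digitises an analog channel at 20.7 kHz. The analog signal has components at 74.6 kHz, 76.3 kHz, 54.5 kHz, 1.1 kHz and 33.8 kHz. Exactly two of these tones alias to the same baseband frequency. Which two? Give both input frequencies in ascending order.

fs/2 = 10.35 kHz.
74.6 kHz mod fs = 12.5 kHz.
12.5 kHz > fs/2 = 10.35 kHz, folds to fs − 12.5 kHz = 8.2 kHz.
76.3 kHz mod fs = 14.2 kHz.
14.2 kHz > fs/2 = 10.35 kHz, folds to fs − 14.2 kHz = 6.5 kHz.
54.5 kHz mod fs = 13.1 kHz.
13.1 kHz > fs/2 = 10.35 kHz, folds to fs − 13.1 kHz = 7.6 kHz.
1.1 kHz ≤ fs/2 = 10.35 kHz, passes unchanged.
33.8 kHz mod fs = 13.1 kHz.
13.1 kHz > fs/2 = 10.35 kHz, folds to fs − 13.1 kHz = 7.6 kHz.
33.8 kHz and 54.5 kHz both map to 7.6 kHz.

33.8 kHz, 54.5 kHz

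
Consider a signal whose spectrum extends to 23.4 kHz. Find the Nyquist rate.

Nyquist rate = 2 × 23.4 kHz = 46.8 kHz.

46.8 kHz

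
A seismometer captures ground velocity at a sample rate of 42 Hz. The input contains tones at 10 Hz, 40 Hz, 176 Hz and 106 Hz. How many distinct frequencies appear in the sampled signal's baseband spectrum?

fs/2 = 21 Hz.
10 Hz ≤ fs/2 = 21 Hz, passes unchanged.
40 Hz > fs/2 = 21 Hz, folds to fs − 40 Hz = 2 Hz.
176 Hz mod fs = 8 Hz.
8 Hz ≤ fs/2 = 21 Hz, appears at 8 Hz.
106 Hz mod fs = 22 Hz.
22 Hz > fs/2 = 21 Hz, folds to fs − 22 Hz = 20 Hz.
Distinct values: {2 Hz, 8 Hz, 10 Hz, 20 Hz} → 4.

4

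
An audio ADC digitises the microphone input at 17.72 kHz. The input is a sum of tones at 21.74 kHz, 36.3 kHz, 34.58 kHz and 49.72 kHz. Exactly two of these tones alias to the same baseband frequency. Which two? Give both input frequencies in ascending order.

34.58 kHz, 36.3 kHz

fs/2 = 8.86 kHz.
21.74 kHz mod fs = 4.02 kHz.
4.02 kHz ≤ fs/2 = 8.86 kHz, appears at 4.02 kHz.
36.3 kHz mod fs = 0.86 kHz.
0.86 kHz ≤ fs/2 = 8.86 kHz, appears at 0.86 kHz.
34.58 kHz mod fs = 16.86 kHz.
16.86 kHz > fs/2 = 8.86 kHz, folds to fs − 16.86 kHz = 0.86 kHz.
49.72 kHz mod fs = 14.28 kHz.
14.28 kHz > fs/2 = 8.86 kHz, folds to fs − 14.28 kHz = 3.44 kHz.
34.58 kHz and 36.3 kHz both map to 0.86 kHz.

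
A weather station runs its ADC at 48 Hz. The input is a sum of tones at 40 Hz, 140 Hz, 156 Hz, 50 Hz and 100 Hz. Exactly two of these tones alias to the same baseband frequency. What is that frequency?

4 Hz

fs/2 = 24 Hz.
40 Hz > fs/2 = 24 Hz, folds to fs − 40 Hz = 8 Hz.
140 Hz mod fs = 44 Hz.
44 Hz > fs/2 = 24 Hz, folds to fs − 44 Hz = 4 Hz.
156 Hz mod fs = 12 Hz.
12 Hz ≤ fs/2 = 24 Hz, appears at 12 Hz.
50 Hz mod fs = 2 Hz.
2 Hz ≤ fs/2 = 24 Hz, appears at 2 Hz.
100 Hz mod fs = 4 Hz.
4 Hz ≤ fs/2 = 24 Hz, appears at 4 Hz.
100 Hz and 140 Hz both map to 4 Hz.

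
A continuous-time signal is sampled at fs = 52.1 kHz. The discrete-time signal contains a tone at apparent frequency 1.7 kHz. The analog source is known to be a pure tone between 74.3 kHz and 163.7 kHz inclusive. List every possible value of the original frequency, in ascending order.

102.5 kHz, 105.9 kHz, 154.6 kHz, 158 kHz

Frequencies that alias to 1.7 kHz are k·fs ± 1.7 kHz for integer k ≥ 0.
k=0: 1.7 kHz.
k=1: 50.4 kHz, 53.8 kHz.
k=2: 102.5 kHz, 105.9 kHz.
k=3: 154.6 kHz, 158 kHz.
k=4: 206.7 kHz, 210.1 kHz.
Within [74.3 kHz, 163.7 kHz]: 102.5 kHz, 105.9 kHz, 154.6 kHz, 158 kHz.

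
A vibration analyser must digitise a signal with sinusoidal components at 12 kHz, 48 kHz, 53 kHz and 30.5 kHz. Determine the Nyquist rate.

Highest-frequency component: 53 kHz.
Nyquist rate = 2 × 53 kHz = 106 kHz.

106 kHz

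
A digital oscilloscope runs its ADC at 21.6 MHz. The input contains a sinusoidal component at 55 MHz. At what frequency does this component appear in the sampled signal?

55 MHz mod fs = 11.8 MHz.
11.8 MHz > fs/2 = 10.8 MHz, folds to fs − 11.8 MHz = 9.8 MHz.

9.8 MHz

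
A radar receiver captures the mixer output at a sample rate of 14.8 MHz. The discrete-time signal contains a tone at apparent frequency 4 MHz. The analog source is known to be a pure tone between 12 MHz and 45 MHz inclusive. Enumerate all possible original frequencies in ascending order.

Frequencies that alias to 4 MHz are k·fs ± 4 MHz for integer k ≥ 0.
k=0: 4 MHz.
k=1: 10.8 MHz, 18.8 MHz.
k=2: 25.6 MHz, 33.6 MHz.
k=3: 40.4 MHz, 48.4 MHz.
k=4: 55.2 MHz, 63.2 MHz.
Within [12 MHz, 45 MHz]: 18.8 MHz, 25.6 MHz, 33.6 MHz, 40.4 MHz.

18.8 MHz, 25.6 MHz, 33.6 MHz, 40.4 MHz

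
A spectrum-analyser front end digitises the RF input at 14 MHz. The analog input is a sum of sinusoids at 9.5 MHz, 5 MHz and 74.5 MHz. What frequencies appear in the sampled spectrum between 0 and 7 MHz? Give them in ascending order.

4.5 MHz, 5 MHz

fs/2 = 7 MHz.
9.5 MHz > fs/2 = 7 MHz, folds to fs − 9.5 MHz = 4.5 MHz.
5 MHz ≤ fs/2 = 7 MHz, passes unchanged.
74.5 MHz mod fs = 4.5 MHz.
4.5 MHz ≤ fs/2 = 7 MHz, appears at 4.5 MHz.
Distinct values: {4.5 MHz, 5 MHz}.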